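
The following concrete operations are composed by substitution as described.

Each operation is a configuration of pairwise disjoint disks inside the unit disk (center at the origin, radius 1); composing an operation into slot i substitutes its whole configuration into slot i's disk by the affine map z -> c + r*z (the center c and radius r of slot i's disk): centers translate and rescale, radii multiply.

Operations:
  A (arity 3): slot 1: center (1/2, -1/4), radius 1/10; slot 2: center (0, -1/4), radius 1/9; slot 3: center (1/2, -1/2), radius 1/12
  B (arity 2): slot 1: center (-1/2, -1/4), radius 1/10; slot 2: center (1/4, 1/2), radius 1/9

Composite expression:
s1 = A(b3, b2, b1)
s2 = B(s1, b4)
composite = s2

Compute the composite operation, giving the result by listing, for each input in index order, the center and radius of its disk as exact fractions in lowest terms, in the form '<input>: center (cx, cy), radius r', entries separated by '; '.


Below B, radii multiply path by path; the b-disk centers shift.
b3: after 2 affine steps, its disk has center (-9/20, -11/40), radius 1/100
b2: after 2 affine steps, its disk has center (-1/2, -11/40), radius 1/90
b1: after 2 affine steps, its disk has center (-9/20, -3/10), radius 1/120
b4: after 1 affine step, its disk has center (1/4, 1/2), radius 1/9

b1: center (-9/20, -3/10), radius 1/120; b2: center (-1/2, -11/40), radius 1/90; b3: center (-9/20, -11/40), radius 1/100; b4: center (1/4, 1/2), radius 1/9


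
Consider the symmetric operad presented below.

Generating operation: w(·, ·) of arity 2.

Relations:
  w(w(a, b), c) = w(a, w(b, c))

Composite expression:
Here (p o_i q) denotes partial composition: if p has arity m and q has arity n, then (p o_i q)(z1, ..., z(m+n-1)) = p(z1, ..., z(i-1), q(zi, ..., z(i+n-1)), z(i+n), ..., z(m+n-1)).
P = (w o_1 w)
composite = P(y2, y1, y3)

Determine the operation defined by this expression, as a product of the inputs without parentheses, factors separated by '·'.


y2 · y1 · y3

The w-tree's shape is irrelevant; the y-reading-order decides.
w(y2, y1) linearizes to y2 · y1
w(w(y2, y1), y3) linearizes to y2 · y1 · y3


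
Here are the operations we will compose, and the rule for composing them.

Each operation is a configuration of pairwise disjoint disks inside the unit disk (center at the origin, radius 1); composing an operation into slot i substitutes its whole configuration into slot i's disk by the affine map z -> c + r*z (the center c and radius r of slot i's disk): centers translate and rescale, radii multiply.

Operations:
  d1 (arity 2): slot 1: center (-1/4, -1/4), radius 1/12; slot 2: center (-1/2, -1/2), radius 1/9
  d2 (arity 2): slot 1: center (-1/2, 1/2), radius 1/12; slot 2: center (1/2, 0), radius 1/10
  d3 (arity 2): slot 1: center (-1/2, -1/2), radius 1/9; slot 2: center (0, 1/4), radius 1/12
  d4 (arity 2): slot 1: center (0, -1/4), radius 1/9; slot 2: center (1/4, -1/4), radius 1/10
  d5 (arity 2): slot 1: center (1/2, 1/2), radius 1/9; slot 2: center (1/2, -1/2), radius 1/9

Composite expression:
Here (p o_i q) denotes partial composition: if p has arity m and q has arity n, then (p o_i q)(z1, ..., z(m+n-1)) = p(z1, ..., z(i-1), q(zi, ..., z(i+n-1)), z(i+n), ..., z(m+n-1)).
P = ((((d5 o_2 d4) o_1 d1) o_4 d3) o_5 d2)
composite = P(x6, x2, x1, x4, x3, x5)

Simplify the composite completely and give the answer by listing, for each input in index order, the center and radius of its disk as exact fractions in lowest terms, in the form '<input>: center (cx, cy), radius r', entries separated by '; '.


x1: center (1/2, -19/36), radius 1/81; x2: center (4/9, 4/9), radius 1/81; x3: center (1139/2160, -1133/2160), radius 1/12960; x4: center (47/90, -8/15), radius 1/810; x5: center (1141/2160, -21/40), radius 1/10800; x6: center (17/36, 17/36), radius 1/108

Below d5, radii multiply path by path; the x-disk centers shift.
input x6: applying the 2 nested substitutions gives center (17/36, 17/36), radius 1/108
input x2: applying the 2 nested substitutions gives center (4/9, 4/9), radius 1/81
input x1: applying the 2 nested substitutions gives center (1/2, -19/36), radius 1/81
input x4: applying the 3 nested substitutions gives center (47/90, -8/15), radius 1/810
input x3: applying the 4 nested substitutions gives center (1139/2160, -1133/2160), radius 1/12960
input x5: applying the 4 nested substitutions gives center (1141/2160, -21/40), radius 1/10800


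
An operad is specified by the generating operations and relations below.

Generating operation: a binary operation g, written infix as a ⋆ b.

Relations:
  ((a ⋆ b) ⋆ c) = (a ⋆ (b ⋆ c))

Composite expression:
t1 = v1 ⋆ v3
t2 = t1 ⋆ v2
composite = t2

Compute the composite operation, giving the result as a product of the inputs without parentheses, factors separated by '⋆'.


v1 ⋆ v3 ⋆ v2


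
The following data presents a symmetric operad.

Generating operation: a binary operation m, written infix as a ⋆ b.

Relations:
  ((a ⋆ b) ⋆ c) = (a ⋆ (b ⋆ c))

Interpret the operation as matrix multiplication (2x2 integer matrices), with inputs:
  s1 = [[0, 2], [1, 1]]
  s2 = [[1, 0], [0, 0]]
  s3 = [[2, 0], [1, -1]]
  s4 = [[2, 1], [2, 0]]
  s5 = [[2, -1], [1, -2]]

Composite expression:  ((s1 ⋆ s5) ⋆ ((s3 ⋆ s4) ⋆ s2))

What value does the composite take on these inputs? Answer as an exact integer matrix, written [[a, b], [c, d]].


(s1 ⋆ s5) = [[2, -4], [3, -3]]
(s3 ⋆ s4) = [[4, 2], [0, 1]]
((s3 ⋆ s4) ⋆ s2) = [[4, 0], [0, 0]]
((s1 ⋆ s5) ⋆ ((s3 ⋆ s4) ⋆ s2)) = [[8, 0], [12, 0]]

[[8, 0], [12, 0]]


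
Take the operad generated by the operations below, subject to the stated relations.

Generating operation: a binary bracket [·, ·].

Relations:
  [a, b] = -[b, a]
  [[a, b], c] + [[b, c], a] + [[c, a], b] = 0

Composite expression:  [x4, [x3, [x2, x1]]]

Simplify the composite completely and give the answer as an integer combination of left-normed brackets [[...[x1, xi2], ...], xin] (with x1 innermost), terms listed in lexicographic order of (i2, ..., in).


-[[[x1, x2], x3], x4]


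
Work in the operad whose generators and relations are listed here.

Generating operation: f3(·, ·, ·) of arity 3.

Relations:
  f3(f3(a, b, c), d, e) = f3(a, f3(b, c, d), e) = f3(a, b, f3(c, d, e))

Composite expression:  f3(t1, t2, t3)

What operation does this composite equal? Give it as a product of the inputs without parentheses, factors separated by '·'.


t1 · t2 · t3

Every regrouping of f3 is equal, so read the t-inputs in written order.
f3(t1, t2, t3) collapses to t1 · t2 · t3


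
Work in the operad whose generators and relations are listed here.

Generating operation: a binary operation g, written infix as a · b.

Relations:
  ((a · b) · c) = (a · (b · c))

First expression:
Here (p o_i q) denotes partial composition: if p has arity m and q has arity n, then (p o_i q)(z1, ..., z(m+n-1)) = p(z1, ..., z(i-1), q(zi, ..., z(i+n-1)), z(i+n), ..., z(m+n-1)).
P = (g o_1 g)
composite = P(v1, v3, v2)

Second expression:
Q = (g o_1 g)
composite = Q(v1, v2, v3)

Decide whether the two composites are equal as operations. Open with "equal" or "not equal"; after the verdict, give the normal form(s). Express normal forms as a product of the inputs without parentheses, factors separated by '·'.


not equal — first v1 · v3 · v2, second v1 · v2 · v3

Reducing the first expression gives v1 · v3 · v2
Reducing the second expression gives v1 · v2 · v3
They disagree, so not equal.


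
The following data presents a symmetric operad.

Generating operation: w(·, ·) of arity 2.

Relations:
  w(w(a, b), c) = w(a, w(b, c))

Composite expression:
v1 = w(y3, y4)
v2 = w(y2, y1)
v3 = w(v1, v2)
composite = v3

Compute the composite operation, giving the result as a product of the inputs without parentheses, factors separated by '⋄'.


y3 ⋄ y4 ⋄ y2 ⋄ y1

Every regrouping of w is equal, so read the y-inputs in written order.
w(y3, y4) collapses to y3 ⋄ y4
w(y2, y1) collapses to y2 ⋄ y1
w(w(y3, y4), w(y2, y1)) collapses to y3 ⋄ y4 ⋄ y2 ⋄ y1


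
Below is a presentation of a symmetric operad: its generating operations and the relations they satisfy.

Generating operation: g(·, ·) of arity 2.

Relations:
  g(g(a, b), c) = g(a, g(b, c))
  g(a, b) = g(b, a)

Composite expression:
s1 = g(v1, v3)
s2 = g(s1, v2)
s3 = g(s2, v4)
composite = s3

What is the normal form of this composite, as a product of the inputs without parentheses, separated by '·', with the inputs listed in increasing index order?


Reordering under g is free, so list the v-inputs canonically.
g(v1, v3) collapses to v1 · v3
g(g(v1, v3), v2) collapses to v1 · v3 · v2
g(g(g(v1, v3), v2), v4) collapses to v1 · v3 · v2 · v4
reordering the factors by index: v1 · v2 · v3 · v4

v1 · v2 · v3 · v4


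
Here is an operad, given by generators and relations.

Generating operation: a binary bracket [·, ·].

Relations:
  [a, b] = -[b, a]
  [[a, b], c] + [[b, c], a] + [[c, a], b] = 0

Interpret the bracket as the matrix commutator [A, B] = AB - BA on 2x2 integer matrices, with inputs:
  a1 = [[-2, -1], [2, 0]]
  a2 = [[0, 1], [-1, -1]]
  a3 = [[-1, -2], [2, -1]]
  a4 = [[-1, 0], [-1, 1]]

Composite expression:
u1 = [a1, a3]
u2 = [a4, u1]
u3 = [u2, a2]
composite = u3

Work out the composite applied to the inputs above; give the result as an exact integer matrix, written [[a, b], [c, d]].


[a1, a3] = [[2, 4], [4, -2]]
[a4, [a1, a3]] = [[4, -8], [4, -4]]
[[a4, [a1, a3]], a2] = [[4, 16], [12, -4]]

[[4, 16], [12, -4]]


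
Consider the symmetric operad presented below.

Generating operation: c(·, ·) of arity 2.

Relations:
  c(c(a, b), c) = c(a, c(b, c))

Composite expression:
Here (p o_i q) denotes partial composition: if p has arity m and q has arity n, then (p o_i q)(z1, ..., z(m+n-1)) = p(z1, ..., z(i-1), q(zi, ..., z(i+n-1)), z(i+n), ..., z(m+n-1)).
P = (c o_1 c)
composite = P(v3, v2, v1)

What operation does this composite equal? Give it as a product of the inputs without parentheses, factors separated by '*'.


Key point: c is associative — brackets drop, the v-order remains.
c(v3, v2) linearizes to v3 * v2
c(c(v3, v2), v1) linearizes to v3 * v2 * v1

v3 * v2 * v1


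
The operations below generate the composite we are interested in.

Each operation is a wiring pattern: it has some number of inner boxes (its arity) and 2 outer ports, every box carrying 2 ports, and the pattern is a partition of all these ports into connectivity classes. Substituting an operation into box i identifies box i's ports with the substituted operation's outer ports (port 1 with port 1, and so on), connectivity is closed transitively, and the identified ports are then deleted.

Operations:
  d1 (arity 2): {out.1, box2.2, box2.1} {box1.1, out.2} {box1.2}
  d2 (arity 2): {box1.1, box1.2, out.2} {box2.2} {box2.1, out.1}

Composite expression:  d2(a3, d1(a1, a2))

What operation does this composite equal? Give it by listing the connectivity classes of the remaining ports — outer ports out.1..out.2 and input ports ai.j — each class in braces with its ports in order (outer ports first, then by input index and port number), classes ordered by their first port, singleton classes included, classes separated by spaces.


{out.1, a2.1, a2.2} {out.2, a3.1, a3.2} {a1.1} {a1.2}

Connectivity passes through glued d2-boundaries; trace each wire chain.
stage d1: inputs (a1, a2), connectivity {out.1, a2.1, a2.2} {out.2, a1.1} {a1.2}, out.j its boundary
stage d2: inputs (a3, a1, a2), connectivity {out.1, a2.1, a2.2} {out.2, a3.1, a3.2} {a1.1} {a1.2}, out.j its boundary


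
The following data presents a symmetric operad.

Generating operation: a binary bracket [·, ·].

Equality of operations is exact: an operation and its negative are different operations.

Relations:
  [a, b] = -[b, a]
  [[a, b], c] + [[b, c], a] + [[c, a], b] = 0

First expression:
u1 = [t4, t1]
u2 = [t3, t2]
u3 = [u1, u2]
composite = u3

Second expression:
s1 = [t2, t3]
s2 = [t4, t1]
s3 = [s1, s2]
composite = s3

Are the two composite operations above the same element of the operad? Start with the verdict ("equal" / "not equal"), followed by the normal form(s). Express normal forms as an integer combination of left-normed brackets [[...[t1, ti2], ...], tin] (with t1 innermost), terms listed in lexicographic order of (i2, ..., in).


equal: each reduces to [[[t1, t4], t2], t3] - [[[t1, t4], t3], t2]

In normal form, the first expression is [[[t1, t4], t2], t3] - [[[t1, t4], t3], t2]
In normal form, the second expression is [[[t1, t4], t2], t3] - [[[t1, t4], t3], t2]
Identical normal forms: equal.


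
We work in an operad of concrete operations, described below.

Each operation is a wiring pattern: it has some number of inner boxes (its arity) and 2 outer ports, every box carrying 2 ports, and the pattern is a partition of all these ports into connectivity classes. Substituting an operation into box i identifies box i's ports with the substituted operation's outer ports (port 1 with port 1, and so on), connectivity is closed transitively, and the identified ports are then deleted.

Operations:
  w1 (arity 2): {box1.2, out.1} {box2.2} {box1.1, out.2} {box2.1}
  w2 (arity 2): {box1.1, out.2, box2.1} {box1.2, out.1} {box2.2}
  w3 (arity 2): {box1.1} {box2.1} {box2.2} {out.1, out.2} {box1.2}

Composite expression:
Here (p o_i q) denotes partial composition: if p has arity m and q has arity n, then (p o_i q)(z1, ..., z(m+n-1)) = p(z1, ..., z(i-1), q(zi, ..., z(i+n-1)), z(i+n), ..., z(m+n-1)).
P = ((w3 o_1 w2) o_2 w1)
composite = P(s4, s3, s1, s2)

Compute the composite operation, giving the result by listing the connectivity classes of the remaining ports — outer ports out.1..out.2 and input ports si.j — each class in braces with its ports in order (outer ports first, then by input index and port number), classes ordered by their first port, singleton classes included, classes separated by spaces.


{out.1, out.2} {s1.1} {s1.2} {s2.1} {s2.2} {s3.1} {s3.2, s4.1} {s4.2}

Substituting into w3 glues patterns; closure does the rest.
through w1, on inputs (s3, s1): {out.1, s3.2} {out.2, s3.1} {s1.1} {s1.2} (out.j = stage outer ports)
through w2, on inputs (s4, s3, s1): {out.1, s4.2} {out.2, s3.2, s4.1} {s1.1} {s1.2} {s3.1} (out.j = stage outer ports)
through w3, on inputs (s4, s3, s1, s2): {out.1, out.2} {s1.1} {s1.2} {s2.1} {s2.2} {s3.1} {s3.2, s4.1} {s4.2} (out.j = stage outer ports)


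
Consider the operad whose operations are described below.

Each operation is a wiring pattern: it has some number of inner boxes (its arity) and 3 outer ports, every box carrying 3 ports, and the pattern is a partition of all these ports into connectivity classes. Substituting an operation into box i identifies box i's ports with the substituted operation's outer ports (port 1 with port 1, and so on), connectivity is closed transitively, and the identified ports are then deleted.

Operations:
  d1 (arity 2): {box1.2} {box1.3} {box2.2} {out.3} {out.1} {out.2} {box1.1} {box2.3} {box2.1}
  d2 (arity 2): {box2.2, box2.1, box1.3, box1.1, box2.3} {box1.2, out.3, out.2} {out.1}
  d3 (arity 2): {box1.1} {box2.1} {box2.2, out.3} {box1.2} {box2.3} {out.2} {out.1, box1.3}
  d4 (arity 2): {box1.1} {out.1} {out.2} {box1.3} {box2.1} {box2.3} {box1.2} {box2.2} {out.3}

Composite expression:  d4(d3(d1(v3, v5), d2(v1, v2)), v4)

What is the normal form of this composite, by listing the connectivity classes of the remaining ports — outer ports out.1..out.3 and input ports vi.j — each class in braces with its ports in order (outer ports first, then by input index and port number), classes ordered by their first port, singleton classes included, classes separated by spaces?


{out.1} {out.2} {out.3} {v1.1, v1.3, v2.1, v2.2, v2.3} {v1.2} {v3.1} {v3.2} {v3.3} {v4.1} {v4.2} {v4.3} {v5.1} {v5.2} {v5.3}

Reachability decides: close wires over d4-identified ports.
the subtree at d1 composes to {out.1} {out.2} {out.3} {v3.1} {v3.2} {v3.3} {v5.1} {v5.2} {v5.3} on (v3, v5); out.j = own outer ports
the subtree at d2 composes to {out.1} {out.2, out.3, v1.2} {v1.1, v1.3, v2.1, v2.2, v2.3} on (v1, v2); out.j = own outer ports
the subtree at d3 composes to {out.1} {out.2} {out.3, v1.2} {v1.1, v1.3, v2.1, v2.2, v2.3} {v3.1} {v3.2} {v3.3} {v5.1} {v5.2} {v5.3} on (v3, v5, v1, v2); out.j = own outer ports
the subtree at d4 composes to {out.1} {out.2} {out.3} {v1.1, v1.3, v2.1, v2.2, v2.3} {v1.2} {v3.1} {v3.2} {v3.3} {v4.1} {v4.2} {v4.3} {v5.1} {v5.2} {v5.3} on (v3, v5, v1, v2, v4); out.j = own outer ports


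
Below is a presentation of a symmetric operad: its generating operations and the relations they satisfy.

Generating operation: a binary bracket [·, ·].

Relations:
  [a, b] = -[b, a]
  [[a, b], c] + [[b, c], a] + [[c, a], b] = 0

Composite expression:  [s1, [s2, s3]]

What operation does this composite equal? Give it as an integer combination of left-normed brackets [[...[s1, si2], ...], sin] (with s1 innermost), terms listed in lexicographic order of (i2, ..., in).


[[s1, s2], s3] - [[s1, s3], s2]


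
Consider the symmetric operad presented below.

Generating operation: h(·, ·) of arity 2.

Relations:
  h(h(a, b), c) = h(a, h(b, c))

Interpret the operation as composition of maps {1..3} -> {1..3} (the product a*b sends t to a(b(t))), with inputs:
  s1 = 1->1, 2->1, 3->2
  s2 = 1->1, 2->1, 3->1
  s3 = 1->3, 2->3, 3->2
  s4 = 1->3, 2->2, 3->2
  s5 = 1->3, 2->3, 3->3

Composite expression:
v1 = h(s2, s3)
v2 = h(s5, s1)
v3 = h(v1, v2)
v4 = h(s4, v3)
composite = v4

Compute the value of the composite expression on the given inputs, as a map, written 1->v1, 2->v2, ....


h(s2, s3) = 1->1, 2->1, 3->1
h(s5, s1) = 1->3, 2->3, 3->3
h(h(s2, s3), h(s5, s1)) = 1->1, 2->1, 3->1
h(s4, h(h(s2, s3), h(s5, s1))) = 1->3, 2->3, 3->3

1->3, 2->3, 3->3


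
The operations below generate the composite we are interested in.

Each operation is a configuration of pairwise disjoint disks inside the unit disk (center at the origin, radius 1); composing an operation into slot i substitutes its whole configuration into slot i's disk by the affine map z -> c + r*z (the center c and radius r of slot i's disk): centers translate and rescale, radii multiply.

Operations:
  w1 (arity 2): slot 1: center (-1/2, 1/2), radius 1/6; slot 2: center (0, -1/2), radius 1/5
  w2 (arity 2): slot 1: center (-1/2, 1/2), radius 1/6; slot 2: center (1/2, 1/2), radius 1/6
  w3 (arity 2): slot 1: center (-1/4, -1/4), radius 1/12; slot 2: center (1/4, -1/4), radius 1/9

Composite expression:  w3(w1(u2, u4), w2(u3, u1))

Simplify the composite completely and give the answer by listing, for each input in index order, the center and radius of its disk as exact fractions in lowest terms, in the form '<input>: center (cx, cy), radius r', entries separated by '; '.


Below w3, radii multiply path by path; the u-disk centers shift.
input u2: composing its 2 substitution steps yields center (-7/24, -5/24), radius 1/72
input u4: composing its 2 substitution steps yields center (-1/4, -7/24), radius 1/60
input u3: composing its 2 substitution steps yields center (7/36, -7/36), radius 1/54
input u1: composing its 2 substitution steps yields center (11/36, -7/36), radius 1/54

u1: center (11/36, -7/36), radius 1/54; u2: center (-7/24, -5/24), radius 1/72; u3: center (7/36, -7/36), radius 1/54; u4: center (-1/4, -7/24), radius 1/60


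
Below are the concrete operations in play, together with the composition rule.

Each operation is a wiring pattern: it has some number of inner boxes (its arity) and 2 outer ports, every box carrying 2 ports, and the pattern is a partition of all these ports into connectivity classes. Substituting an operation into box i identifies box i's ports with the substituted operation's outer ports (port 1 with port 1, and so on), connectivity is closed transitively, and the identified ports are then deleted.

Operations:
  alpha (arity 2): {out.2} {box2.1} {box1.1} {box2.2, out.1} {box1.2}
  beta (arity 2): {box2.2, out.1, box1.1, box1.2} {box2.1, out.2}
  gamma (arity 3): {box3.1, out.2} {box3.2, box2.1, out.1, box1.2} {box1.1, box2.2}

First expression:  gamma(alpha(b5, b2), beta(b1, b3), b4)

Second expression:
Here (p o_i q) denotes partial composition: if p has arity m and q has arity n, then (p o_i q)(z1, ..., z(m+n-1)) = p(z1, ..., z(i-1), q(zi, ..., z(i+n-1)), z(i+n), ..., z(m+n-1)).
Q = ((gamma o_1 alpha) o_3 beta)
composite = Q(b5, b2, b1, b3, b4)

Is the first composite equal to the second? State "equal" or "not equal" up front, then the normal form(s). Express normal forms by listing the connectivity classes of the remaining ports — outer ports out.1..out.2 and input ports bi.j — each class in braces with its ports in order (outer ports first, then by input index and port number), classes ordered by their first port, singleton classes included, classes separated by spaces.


The first expression reduces to {out.1, b1.1, b1.2, b3.2, b4.2} {out.2, b4.1} {b2.1} {b2.2, b3.1} {b5.1} {b5.2}
The second expression reduces to {out.1, b1.1, b1.2, b3.2, b4.2} {out.2, b4.1} {b2.1} {b2.2, b3.1} {b5.1} {b5.2}
Identical normal forms: equal.

equal — both sides give {out.1, b1.1, b1.2, b3.2, b4.2} {out.2, b4.1} {b2.1} {b2.2, b3.1} {b5.1} {b5.2}


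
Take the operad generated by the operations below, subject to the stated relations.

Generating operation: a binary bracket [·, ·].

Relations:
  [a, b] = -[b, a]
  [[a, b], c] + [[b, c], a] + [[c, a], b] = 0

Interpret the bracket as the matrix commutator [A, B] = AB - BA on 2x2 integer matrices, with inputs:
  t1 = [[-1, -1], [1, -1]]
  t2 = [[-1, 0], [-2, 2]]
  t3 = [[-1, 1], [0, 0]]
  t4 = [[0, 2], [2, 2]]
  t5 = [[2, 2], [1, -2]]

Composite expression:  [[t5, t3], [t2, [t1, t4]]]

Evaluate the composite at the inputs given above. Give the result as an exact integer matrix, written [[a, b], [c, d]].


[[66, 36], [28, -66]]

[t5, t3] = [[-1, 6], [-1, 1]]
[t1, t4] = [[-4, -2], [-2, 4]]
[t2, [t1, t4]] = [[-4, 6], [10, 4]]
[[t5, t3], [t2, [t1, t4]]] = [[66, 36], [28, -66]]


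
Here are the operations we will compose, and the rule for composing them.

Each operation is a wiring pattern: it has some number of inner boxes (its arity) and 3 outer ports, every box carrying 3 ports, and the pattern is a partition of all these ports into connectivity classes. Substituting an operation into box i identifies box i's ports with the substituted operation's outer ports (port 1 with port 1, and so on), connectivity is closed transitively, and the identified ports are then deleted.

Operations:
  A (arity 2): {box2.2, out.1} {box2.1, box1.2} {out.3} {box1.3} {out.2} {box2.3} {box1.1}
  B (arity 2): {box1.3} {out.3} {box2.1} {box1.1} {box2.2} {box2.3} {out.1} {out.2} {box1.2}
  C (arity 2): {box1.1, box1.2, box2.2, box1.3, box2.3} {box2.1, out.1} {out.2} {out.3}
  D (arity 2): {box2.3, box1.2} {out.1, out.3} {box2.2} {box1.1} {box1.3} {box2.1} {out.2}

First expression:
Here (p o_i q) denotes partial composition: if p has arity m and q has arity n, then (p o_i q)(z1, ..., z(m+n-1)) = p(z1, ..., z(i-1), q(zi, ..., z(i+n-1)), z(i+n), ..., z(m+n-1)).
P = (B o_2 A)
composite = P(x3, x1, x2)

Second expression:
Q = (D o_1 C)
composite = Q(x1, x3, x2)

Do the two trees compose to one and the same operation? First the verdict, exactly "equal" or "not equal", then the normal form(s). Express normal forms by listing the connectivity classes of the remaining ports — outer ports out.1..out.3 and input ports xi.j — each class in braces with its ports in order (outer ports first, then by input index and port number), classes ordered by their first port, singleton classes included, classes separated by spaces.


not equal — first {out.1} {out.2} {out.3} {x1.1} {x1.2, x2.1} {x1.3} {x2.2} {x2.3} {x3.1} {x3.2} {x3.3}, second {out.1, out.3} {out.2} {x1.1, x1.2, x1.3, x3.2, x3.3} {x2.1} {x2.2} {x2.3} {x3.1}


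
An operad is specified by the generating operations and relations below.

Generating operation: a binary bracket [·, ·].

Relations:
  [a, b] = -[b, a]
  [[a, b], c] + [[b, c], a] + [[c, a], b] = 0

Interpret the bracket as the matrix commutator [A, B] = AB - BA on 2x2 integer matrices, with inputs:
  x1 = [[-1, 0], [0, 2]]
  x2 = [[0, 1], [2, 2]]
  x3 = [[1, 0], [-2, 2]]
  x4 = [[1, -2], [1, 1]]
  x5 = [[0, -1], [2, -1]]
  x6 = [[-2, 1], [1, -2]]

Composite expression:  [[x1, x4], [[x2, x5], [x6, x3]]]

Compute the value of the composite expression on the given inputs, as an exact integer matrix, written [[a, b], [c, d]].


[[-132, 84], [-42, 132]]


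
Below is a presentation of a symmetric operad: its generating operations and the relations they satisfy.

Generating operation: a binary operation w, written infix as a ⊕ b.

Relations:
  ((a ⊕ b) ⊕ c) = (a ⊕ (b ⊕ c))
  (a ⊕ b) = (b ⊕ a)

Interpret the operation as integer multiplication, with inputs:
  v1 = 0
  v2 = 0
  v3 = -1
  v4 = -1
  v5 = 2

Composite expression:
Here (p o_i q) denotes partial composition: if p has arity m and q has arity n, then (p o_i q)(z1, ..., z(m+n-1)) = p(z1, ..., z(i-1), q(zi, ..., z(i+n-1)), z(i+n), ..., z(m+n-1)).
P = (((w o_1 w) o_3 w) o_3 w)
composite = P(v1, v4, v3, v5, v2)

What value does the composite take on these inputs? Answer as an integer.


0

(v1 ⊕ v4) = 0
(v3 ⊕ v5) = -2
((v3 ⊕ v5) ⊕ v2) = 0
((v1 ⊕ v4) ⊕ ((v3 ⊕ v5) ⊕ v2)) = 0


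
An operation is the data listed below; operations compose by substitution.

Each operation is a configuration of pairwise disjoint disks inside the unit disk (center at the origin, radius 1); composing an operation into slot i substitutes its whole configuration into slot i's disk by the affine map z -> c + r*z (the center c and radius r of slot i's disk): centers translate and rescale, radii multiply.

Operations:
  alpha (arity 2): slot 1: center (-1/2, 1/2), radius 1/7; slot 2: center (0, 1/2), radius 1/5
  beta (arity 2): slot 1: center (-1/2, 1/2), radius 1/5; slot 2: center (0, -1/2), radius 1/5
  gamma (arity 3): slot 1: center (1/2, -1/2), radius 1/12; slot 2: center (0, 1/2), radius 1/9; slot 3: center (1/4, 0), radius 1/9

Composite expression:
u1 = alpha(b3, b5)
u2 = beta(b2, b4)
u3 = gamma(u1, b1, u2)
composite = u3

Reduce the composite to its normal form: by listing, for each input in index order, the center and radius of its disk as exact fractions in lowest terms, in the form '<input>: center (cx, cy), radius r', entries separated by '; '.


Follow each b-input down from gamma: c' goes to c + r*c', radius to r*r'.
b3 passes through 2 substitutions, ending at center (11/24, -11/24), radius 1/84
b5 passes through 2 substitutions, ending at center (1/2, -11/24), radius 1/60
b1 passes through 1 substitution, ending at center (0, 1/2), radius 1/9
b2 passes through 2 substitutions, ending at center (7/36, 1/18), radius 1/45
b4 passes through 2 substitutions, ending at center (1/4, -1/18), radius 1/45

b1: center (0, 1/2), radius 1/9; b2: center (7/36, 1/18), radius 1/45; b3: center (11/24, -11/24), radius 1/84; b4: center (1/4, -1/18), radius 1/45; b5: center (1/2, -11/24), radius 1/60


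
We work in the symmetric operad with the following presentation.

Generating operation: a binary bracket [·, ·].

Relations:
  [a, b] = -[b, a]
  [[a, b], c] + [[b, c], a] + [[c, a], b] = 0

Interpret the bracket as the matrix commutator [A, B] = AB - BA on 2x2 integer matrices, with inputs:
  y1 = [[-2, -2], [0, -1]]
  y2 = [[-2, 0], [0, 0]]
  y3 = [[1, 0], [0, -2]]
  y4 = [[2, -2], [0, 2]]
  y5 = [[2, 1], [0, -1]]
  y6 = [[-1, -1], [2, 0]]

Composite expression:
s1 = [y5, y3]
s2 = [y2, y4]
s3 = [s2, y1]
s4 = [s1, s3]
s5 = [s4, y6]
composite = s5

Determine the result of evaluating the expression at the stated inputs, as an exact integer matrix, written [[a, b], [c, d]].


[[0, 0], [0, 0]]

[y5, y3] = [[0, -3], [0, 0]]
[y2, y4] = [[0, 4], [0, 0]]
[[y2, y4], y1] = [[0, 4], [0, 0]]
[[y5, y3], [[y2, y4], y1]] = [[0, 0], [0, 0]]
[[[y5, y3], [[y2, y4], y1]], y6] = [[0, 0], [0, 0]]


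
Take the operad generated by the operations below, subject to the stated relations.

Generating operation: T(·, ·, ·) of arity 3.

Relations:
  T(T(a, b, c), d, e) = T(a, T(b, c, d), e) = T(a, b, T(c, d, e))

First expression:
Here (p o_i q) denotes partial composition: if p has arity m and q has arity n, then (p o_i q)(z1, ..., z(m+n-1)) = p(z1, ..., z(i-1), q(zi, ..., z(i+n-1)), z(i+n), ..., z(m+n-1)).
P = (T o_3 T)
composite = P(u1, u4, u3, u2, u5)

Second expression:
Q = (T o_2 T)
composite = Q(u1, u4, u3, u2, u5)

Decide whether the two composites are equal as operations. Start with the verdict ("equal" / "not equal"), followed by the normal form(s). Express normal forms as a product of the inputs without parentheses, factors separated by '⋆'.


equal; both compose to u1 ⋆ u4 ⋆ u3 ⋆ u2 ⋆ u5

Reducing the first expression gives u1 ⋆ u4 ⋆ u3 ⋆ u2 ⋆ u5
Reducing the second expression gives u1 ⋆ u4 ⋆ u3 ⋆ u2 ⋆ u5
Same normal form: equal.


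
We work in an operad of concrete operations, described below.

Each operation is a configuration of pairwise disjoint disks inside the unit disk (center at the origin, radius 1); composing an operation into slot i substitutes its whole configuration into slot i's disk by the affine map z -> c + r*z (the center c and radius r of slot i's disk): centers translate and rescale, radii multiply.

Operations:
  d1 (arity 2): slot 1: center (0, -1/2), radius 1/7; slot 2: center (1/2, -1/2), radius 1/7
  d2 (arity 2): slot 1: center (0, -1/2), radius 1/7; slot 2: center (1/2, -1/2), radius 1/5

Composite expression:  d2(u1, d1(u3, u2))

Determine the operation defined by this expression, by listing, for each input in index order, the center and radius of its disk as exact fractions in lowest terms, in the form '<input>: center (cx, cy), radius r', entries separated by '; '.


Each u-disk chains the slot maps above it in d2; radii multiply.
input u1: applying the 1 nested substitution gives center (0, -1/2), radius 1/7
input u3: applying the 2 nested substitutions gives center (1/2, -3/5), radius 1/35
input u2: applying the 2 nested substitutions gives center (3/5, -3/5), radius 1/35

u1: center (0, -1/2), radius 1/7; u2: center (3/5, -3/5), radius 1/35; u3: center (1/2, -3/5), radius 1/35


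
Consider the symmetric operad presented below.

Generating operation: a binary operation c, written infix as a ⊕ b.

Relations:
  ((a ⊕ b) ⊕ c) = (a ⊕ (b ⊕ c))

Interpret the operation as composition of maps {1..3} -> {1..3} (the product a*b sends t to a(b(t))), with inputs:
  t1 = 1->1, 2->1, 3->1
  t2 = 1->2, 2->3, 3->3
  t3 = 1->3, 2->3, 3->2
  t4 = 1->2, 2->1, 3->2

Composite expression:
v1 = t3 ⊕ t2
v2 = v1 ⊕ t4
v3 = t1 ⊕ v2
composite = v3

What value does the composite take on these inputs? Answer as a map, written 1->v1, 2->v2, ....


1->1, 2->1, 3->1

(t3 ⊕ t2) = 1->3, 2->2, 3->2
((t3 ⊕ t2) ⊕ t4) = 1->2, 2->3, 3->2
(t1 ⊕ ((t3 ⊕ t2) ⊕ t4)) = 1->1, 2->1, 3->1


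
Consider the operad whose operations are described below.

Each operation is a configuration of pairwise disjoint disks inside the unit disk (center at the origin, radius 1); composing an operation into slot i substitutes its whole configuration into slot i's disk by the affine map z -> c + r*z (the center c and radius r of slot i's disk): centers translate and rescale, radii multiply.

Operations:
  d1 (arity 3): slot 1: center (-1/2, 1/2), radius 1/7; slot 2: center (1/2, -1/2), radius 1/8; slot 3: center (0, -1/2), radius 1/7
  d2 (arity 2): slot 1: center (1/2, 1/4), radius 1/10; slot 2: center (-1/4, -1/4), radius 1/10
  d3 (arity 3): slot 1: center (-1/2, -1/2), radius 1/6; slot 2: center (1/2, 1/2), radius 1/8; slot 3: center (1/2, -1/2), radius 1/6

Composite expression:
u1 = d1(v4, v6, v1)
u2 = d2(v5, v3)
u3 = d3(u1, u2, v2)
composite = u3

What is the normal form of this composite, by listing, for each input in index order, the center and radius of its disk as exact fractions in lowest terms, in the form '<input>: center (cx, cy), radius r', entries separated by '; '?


v1: center (-1/2, -7/12), radius 1/42; v2: center (1/2, -1/2), radius 1/6; v3: center (15/32, 15/32), radius 1/80; v4: center (-7/12, -5/12), radius 1/42; v5: center (9/16, 17/32), radius 1/80; v6: center (-5/12, -7/12), radius 1/48

Each v-disk chains the slot maps above it in d3; radii multiply.
for v4, the 2-step affine chain lands on center (-7/12, -5/12), radius 1/42
for v6, the 2-step affine chain lands on center (-5/12, -7/12), radius 1/48
for v1, the 2-step affine chain lands on center (-1/2, -7/12), radius 1/42
for v5, the 2-step affine chain lands on center (9/16, 17/32), radius 1/80
for v3, the 2-step affine chain lands on center (15/32, 15/32), radius 1/80
for v2, the 1-step affine chain lands on center (1/2, -1/2), radius 1/6


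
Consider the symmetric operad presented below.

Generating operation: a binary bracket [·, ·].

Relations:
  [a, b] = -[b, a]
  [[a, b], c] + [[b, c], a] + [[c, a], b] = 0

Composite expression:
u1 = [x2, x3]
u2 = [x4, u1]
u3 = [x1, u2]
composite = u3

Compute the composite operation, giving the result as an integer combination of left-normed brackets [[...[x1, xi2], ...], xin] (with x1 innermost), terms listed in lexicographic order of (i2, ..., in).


-[[[x1, x2], x3], x4] + [[[x1, x3], x2], x4] + [[[x1, x4], x2], x3] - [[[x1, x4], x3], x2]


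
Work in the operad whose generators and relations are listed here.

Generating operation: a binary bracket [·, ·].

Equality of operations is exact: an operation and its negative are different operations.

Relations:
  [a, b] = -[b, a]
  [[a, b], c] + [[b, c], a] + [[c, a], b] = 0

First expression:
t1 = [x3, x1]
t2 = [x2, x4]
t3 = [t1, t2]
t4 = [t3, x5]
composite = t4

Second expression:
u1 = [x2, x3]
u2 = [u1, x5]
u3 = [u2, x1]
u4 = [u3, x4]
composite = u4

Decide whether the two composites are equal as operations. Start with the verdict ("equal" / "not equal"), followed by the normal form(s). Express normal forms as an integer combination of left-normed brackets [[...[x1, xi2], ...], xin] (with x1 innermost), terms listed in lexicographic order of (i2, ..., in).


not equal; first: -[[[[x1, x3], x2], x4], x5] + [[[[x1, x3], x4], x2], x5]; second: -[[[[x1, x2], x3], x5], x4] + [[[[x1, x3], x2], x5], x4] + [[[[x1, x5], x2], x3], x4] - [[[[x1, x5], x3], x2], x4]


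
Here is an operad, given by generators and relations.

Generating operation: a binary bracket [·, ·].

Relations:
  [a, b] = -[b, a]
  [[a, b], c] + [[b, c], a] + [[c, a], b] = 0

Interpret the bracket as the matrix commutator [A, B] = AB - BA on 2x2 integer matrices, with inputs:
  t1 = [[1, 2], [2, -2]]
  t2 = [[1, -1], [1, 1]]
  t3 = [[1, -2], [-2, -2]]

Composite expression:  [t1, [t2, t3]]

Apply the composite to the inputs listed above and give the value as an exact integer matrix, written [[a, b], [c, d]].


[t2, t3] = [[4, 3], [3, -4]]
[t1, [t2, t3]] = [[0, -7], [7, 0]]

[[0, -7], [7, 0]]


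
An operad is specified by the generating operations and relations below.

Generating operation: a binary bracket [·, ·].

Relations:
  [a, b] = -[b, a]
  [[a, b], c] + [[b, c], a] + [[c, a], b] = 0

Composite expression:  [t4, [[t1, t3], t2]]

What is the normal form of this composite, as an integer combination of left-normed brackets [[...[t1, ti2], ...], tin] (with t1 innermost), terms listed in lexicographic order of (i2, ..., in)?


-[[[t1, t3], t2], t4]

Left-normed coefficients sit on the t1-initial expansion words.
Composite bracket: [t4, [[t1, t3], t2]]
Full expansion: 8 signed words from ab - ba (2^3 = 8).
Words beginning with t1 determine it all:
  the word t1t3t2t4 carries sign -1 and contributes -[[[t1, t3], t2], t4]


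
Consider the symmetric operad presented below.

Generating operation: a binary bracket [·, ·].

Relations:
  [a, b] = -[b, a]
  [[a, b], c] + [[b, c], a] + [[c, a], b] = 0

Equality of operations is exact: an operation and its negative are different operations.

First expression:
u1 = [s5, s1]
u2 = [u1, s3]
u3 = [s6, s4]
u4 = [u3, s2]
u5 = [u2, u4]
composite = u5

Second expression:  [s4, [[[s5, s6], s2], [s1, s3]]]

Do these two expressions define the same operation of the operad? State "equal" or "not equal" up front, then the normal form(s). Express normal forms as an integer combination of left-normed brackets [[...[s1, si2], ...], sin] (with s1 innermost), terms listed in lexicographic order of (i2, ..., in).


not equal; the first gives -[[[[[s1, s5], s3], s2], s4], s6] + [[[[[s1, s5], s3], s2], s6], s4] + [[[[[s1, s5], s3], s4], s6], s2] - [[[[[s1, s5], s3], s6], s4], s2] and the second -[[[[[s1, s3], s2], s5], s6], s4] + [[[[[s1, s3], s2], s6], s5], s4] + [[[[[s1, s3], s5], s6], s2], s4] - [[[[[s1, s3], s6], s5], s2], s4]

The first composite normalizes to -[[[[[s1, s5], s3], s2], s4], s6] + [[[[[s1, s5], s3], s2], s6], s4] + [[[[[s1, s5], s3], s4], s6], s2] - [[[[[s1, s5], s3], s6], s4], s2]
The second composite normalizes to -[[[[[s1, s3], s2], s5], s6], s4] + [[[[[s1, s3], s2], s6], s5], s4] + [[[[[s1, s3], s5], s6], s2], s4] - [[[[[s1, s3], s6], s5], s2], s4]
The normal forms differ: not equal.


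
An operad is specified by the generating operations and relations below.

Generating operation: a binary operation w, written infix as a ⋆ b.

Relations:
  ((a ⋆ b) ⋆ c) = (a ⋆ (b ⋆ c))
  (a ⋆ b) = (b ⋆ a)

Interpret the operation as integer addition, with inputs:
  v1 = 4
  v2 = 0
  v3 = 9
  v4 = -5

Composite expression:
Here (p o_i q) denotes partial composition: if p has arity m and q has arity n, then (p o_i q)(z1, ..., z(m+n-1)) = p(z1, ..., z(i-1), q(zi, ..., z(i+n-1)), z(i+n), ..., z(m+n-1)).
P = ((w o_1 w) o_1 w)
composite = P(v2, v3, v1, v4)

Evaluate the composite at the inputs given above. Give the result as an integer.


(v2 ⋆ v3) = 9
((v2 ⋆ v3) ⋆ v1) = 13
(((v2 ⋆ v3) ⋆ v1) ⋆ v4) = 8

8


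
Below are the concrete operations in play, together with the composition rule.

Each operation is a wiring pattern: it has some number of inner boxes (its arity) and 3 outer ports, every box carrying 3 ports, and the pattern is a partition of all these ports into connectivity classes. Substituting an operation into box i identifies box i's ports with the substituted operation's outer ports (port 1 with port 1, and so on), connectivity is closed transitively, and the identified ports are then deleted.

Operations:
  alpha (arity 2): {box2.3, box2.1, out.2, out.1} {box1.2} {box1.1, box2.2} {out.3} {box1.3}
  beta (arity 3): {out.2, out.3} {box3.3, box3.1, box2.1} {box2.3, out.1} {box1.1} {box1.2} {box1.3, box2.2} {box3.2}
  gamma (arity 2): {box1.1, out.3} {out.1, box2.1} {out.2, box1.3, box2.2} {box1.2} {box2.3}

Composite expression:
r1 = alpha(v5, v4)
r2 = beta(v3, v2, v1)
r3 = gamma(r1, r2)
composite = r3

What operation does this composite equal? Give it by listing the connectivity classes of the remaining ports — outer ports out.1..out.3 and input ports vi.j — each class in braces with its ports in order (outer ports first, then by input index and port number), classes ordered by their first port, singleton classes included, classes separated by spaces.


{out.1, v2.3} {out.2} {out.3, v4.1, v4.3} {v1.1, v1.3, v2.1} {v1.2} {v2.2, v3.3} {v3.1} {v3.2} {v4.2, v5.1} {v5.2} {v5.3}

Two ports join when wires chain via gamma-identified ports.
through alpha, on inputs (v5, v4): {out.1, out.2, v4.1, v4.3} {out.3} {v4.2, v5.1} {v5.2} {v5.3} (out.j = stage outer ports)
through beta, on inputs (v3, v2, v1): {out.1, v2.3} {out.2, out.3} {v1.1, v1.3, v2.1} {v1.2} {v2.2, v3.3} {v3.1} {v3.2} (out.j = stage outer ports)
through gamma, on inputs (v5, v4, v3, v2, v1): {out.1, v2.3} {out.2} {out.3, v4.1, v4.3} {v1.1, v1.3, v2.1} {v1.2} {v2.2, v3.3} {v3.1} {v3.2} {v4.2, v5.1} {v5.2} {v5.3} (out.j = stage outer ports)


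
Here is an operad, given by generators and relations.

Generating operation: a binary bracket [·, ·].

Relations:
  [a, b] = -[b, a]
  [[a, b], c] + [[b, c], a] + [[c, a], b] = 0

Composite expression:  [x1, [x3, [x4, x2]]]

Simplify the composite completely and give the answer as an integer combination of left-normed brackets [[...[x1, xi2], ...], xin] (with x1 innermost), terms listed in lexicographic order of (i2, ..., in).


[[[x1, x2], x4], x3] - [[[x1, x3], x2], x4] + [[[x1, x3], x4], x2] - [[[x1, x4], x2], x3]

Antisymmetry and Jacobi reduce to x1-anchored left-normed brackets.
Composite bracket: [x1, [x3, [x4, x2]]]
Expanding via [a, b] = ab - ba: 8 signed words (2^3 = 8).
The x1-initial words carry the normal form:
  word x1x2x4x3 has sign +1, contributing +[[[x1, x2], x4], x3]
  word x1x3x2x4 has sign -1, contributing -[[[x1, x3], x2], x4]
  word x1x3x4x2 has sign +1, contributing +[[[x1, x3], x4], x2]
  word x1x4x2x3 has sign -1, contributing -[[[x1, x4], x2], x3]
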